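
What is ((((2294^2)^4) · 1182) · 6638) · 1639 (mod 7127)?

6470

(2294)^2 ≡ 2710 (mod 7127)
(2710)^4 ≡ 5314 (mod 7127)
5314 · 1182 = 6281148 ≡ 2261 (mod 7127)
2261 · 6638 = 15008518 ≡ 6183 (mod 7127)
6183 · 1639 = 10133937 ≡ 6470 (mod 7127)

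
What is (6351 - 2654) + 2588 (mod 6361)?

6285

6351 - 2654 = 3697
3697 + 2588 = 6285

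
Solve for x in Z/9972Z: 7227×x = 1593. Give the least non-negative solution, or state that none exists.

795

gcd(7227, 9972) = 9, and 9 | 1593, so solutions exist.
Divide through by 9: 803×x ≡ 177 (mod 1108).
803⁻¹ ≡ 643 (mod 1108).
x ≡ 643×177 ≡ 795 (mod 1108).
The smallest non-negative solution is x = 795.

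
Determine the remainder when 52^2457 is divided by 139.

2457 in binary is 100110011001, i.e. 2457 = 2048 + 256 + 128 + 16 + 8 + 1.
52^1 ≡ 52 (mod 139)
52^2 ≡ 52^2 = 2704 ≡ 63 (mod 139)
52^4 ≡ 63^2 = 3969 ≡ 77 (mod 139)
52^8 ≡ 77^2 = 5929 ≡ 91 (mod 139)
52^16 ≡ 91^2 = 8281 ≡ 80 (mod 139)
52^32 ≡ 80^2 = 6400 ≡ 6 (mod 139)
52^64 ≡ 6^2 = 36 (mod 139)
52^128 ≡ 36^2 = 1296 ≡ 45 (mod 139)
52^256 ≡ 45^2 = 2025 ≡ 79 (mod 139)
52^512 ≡ 79^2 = 6241 ≡ 125 (mod 139)
52^1024 ≡ 125^2 = 15625 ≡ 57 (mod 139)
52^2048 ≡ 57^2 = 3249 ≡ 52 (mod 139)
52^2457 = 52^2048 × 52^256 × 52^128 × 52^16 × 52^8 × 52^1 ≡ 52 × 79 × 45 × 80 × 91 × 52 (mod 139).
Accumulate the product:
52 × 79 = 4108 ≡ 77
77 × 45 = 3465 ≡ 129
129 × 80 = 10320 ≡ 34
34 × 91 = 3094 ≡ 36
36 × 52 = 1872 ≡ 65

65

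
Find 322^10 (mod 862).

192

Using repeated squaring:
10 in binary is 1010, i.e. 10 = 8 + 2.
322^1 ≡ 322 (mod 862)
322^2 ≡ 322^2 = 103684 ≡ 244 (mod 862)
322^4 ≡ 244^2 = 59536 ≡ 58 (mod 862)
322^8 ≡ 58^2 = 3364 ≡ 778 (mod 862)
322^10 = 322^8 · 322^2 ≡ 778 · 244 (mod 862).
778 · 244 = 189832 ≡ 192 (mod 862).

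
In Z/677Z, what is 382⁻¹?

179

677 = 1·382 + 295
382 = 1·295 + 87
295 = 3·87 + 34
87 = 2·34 + 19
34 = 1·19 + 15
19 = 1·15 + 4
15 = 3·4 + 3
4 = 1·3 + 1
3 = 3·1 + 0
gcd(382, 677) = 1, so the inverse exists.
Back-substitute for 1:
1 = 1·4 − 1·3
  = −1·15 + 4·4
  = 4·19 − 5·15
  = −5·34 + 9·19
  = 9·87 − 23·34
  = −23·295 + 78·87
  = 78·382 − 101·295
  = −101·677 + 179·382
So 382⁻¹ ≡ 179 (mod 677).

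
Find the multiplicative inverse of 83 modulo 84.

84 = 1·83 + 1
83 = 83·1 + 0
gcd(83, 84) = 1, so the inverse exists.
Back-substitute for 1:
1 = 1·84 − 1·83
So 83⁻¹ ≡ −1 ≡ 83 (mod 84).

83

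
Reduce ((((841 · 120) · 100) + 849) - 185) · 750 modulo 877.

498

841 · 120 = 100920 ≡ 65 (mod 877)
65 · 100 = 6500 ≡ 361 (mod 877)
361 + 849 = 1210 ≡ 333 (mod 877)
333 - 185 = 148
148 · 750 = 111000 ≡ 498 (mod 877)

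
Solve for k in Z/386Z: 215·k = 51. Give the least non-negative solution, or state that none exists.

169

gcd(215, 386) = 1, so a unique solution mod 386 exists.
215⁻¹ ≡ 79 (mod 386).
k ≡ 79·51 ≡ 169 (mod 386).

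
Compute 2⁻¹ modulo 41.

21

41 = 20×2 + 1
2 = 2×1 + 0
gcd(2, 41) = 1, so the inverse exists.
Bézout: 1 = 1×41 − 20×2.
So 2⁻¹ ≡ −20 ≡ 21 (mod 41).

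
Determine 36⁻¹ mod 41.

Run the extended Euclidean algorithm:
41 = 1·36 + 5
36 = 7·5 + 1
5 = 5·1 + 0
gcd(36, 41) = 1, so the inverse exists.
Back-substitute for 1:
1 = 1·36 − 7·5
  = −7·41 + 8·36
So 36⁻¹ ≡ 8 (mod 41).

8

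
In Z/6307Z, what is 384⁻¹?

4024

Run the extended Euclidean algorithm:
6307 = 16*384 + 163
384 = 2*163 + 58
163 = 2*58 + 47
58 = 1*47 + 11
47 = 4*11 + 3
11 = 3*3 + 2
3 = 1*2 + 1
2 = 2*1 + 0
gcd(384, 6307) = 1, so the inverse exists.
Back-substitute for 1:
1 = 1*3 − 1*2
  = −1*11 + 4*3
  = 4*47 − 17*11
  = −17*58 + 21*47
  = 21*163 − 59*58
  = −59*384 + 139*163
  = 139*6307 − 2283*384
So 384⁻¹ ≡ −2283 ≡ 4024 (mod 6307).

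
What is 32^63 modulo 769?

181

Using repeated squaring:
32^1 ≡ 32 (mod 769)
32^2 ≡ 32^2 = 1024 ≡ 255 (mod 769)
32^4 ≡ 255^2 = 65025 ≡ 429 (mod 769)
32^8 ≡ 429^2 = 184041 ≡ 250 (mod 769)
32^16 ≡ 250^2 = 62500 ≡ 211 (mod 769)
32^32 ≡ 211^2 = 44521 ≡ 688 (mod 769)
32^63 = 32^32 · 32^16 · 32^8 · 32^4 · 32^2 · 32^1 ≡ 688 · 211 · 250 · 429 · 255 · 32 (mod 769).
Accumulate the product:
688 · 211 = 145168 ≡ 596
596 · 250 = 149000 ≡ 583
583 · 429 = 250107 ≡ 182
182 · 255 = 46410 ≡ 270
270 · 32 = 8640 ≡ 181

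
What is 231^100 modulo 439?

By square-and-multiply:
100 in binary is 1100100, i.e. 100 = 64 + 32 + 4.
231^1 ≡ 231 (mod 439)
231^2 ≡ 231^2 = 53361 ≡ 242 (mod 439)
231^4 ≡ 242^2 = 58564 ≡ 177 (mod 439)
231^8 ≡ 177^2 = 31329 ≡ 160 (mod 439)
231^16 ≡ 160^2 = 25600 ≡ 138 (mod 439)
231^32 ≡ 138^2 = 19044 ≡ 167 (mod 439)
231^64 ≡ 167^2 = 27889 ≡ 232 (mod 439)
231^100 = 231^64 × 231^32 × 231^4 ≡ 232 × 167 × 177 (mod 439).
Accumulate the product:
232 × 167 = 38744 ≡ 112
112 × 177 = 19824 ≡ 69

69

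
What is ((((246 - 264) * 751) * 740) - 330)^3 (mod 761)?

499

246 - 264 = -18 ≡ 743 (mod 761)
743 * 751 = 557993 ≡ 180 (mod 761)
180 * 740 = 133200 ≡ 25 (mod 761)
25 - 330 = -305 ≡ 456 (mod 761)
(456)^3 ≡ 499 (mod 761)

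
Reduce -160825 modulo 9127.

3461

-160825 = -18×9127 + 3461, so -160825 ≡ 3461 (mod 9127).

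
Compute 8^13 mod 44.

28

Using repeated squaring:
8^1 ≡ 8 (mod 44)
8^2 ≡ 8^2 = 64 ≡ 20 (mod 44)
8^4 ≡ 20^2 = 400 ≡ 4 (mod 44)
8^8 ≡ 4^2 = 16 (mod 44)
8^13 = 8^8 × 8^4 × 8^1 ≡ 16 × 4 × 8 (mod 44).
Accumulate the product:
16 × 4 = 64 ≡ 20
20 × 8 = 160 ≡ 28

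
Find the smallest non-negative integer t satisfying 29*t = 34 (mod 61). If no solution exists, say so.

18

gcd(29, 61) = 1, so a unique solution mod 61 exists.
29⁻¹ ≡ 40 (mod 61).
t ≡ 40*34 ≡ 18 (mod 61).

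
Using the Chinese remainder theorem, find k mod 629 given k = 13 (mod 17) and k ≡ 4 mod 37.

115

17⁻¹ mod 37: 17·24 ≡ 1 (mod 37), so 17⁻¹ ≡ 24.
k = 13 + 17·((4 − 13)·24 mod 37) = 13 + 17·6 = 115.
Check: 115 mod 17 = 13, 115 mod 37 = 4. ✓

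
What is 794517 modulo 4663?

794517 = 170·4663 + 1807, so 794517 ≡ 1807 (mod 4663).

1807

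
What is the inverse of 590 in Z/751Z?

737

751 = 1·590 + 161
590 = 3·161 + 107
161 = 1·107 + 54
107 = 1·54 + 53
54 = 1·53 + 1
53 = 53·1 + 0
gcd(590, 751) = 1, so the inverse exists.
Bézout: 1 = 11·751 − 14·590.
So 590⁻¹ ≡ −14 ≡ 737 (mod 751).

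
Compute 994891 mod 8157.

7894

994891 = 121·8157 + 7894, so 994891 ≡ 7894 (mod 8157).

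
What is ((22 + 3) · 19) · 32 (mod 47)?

19

22 + 3 = 25
25 · 19 = 475 ≡ 5 (mod 47)
5 · 32 = 160 ≡ 19 (mod 47)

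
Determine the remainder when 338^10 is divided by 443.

174

10 in binary is 1010, i.e. 10 = 8 + 2.
338^1 ≡ 338 (mod 443)
338^2 ≡ 338^2 = 114244 ≡ 393 (mod 443)
338^4 ≡ 393^2 = 154449 ≡ 285 (mod 443)
338^8 ≡ 285^2 = 81225 ≡ 156 (mod 443)
338^10 = 338^8 × 338^2 ≡ 156 × 393 (mod 443).
156 × 393 = 61308 ≡ 174 (mod 443).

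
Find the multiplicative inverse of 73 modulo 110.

110 = 1·73 + 37
73 = 1·37 + 36
37 = 1·36 + 1
36 = 36·1 + 0
gcd(73, 110) = 1, so the inverse exists.
Back-substitute for 1:
1 = 1·37 − 1·36
  = −1·73 + 2·37
  = 2·110 − 3·73
So 73⁻¹ ≡ −3 ≡ 107 (mod 110).

107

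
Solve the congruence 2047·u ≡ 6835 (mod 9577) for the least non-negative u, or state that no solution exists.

4724

gcd(2047, 9577) = 1, so a unique solution mod 9577 exists.
2047⁻¹ ≡ 131 (mod 9577).
u ≡ 131·6835 ≡ 4724 (mod 9577).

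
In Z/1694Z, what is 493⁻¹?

1237

Run the extended Euclidean algorithm:
1694 = 3×493 + 215
493 = 2×215 + 63
215 = 3×63 + 26
63 = 2×26 + 11
26 = 2×11 + 4
11 = 2×4 + 3
4 = 1×3 + 1
3 = 3×1 + 0
gcd(493, 1694) = 1, so the inverse exists.
Bézout: 1 = 133×1694 − 457×493.
So 493⁻¹ ≡ −457 ≡ 1237 (mod 1694).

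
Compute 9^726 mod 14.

Compute successive squares:
9^1 ≡ 9 (mod 14)
9^2 ≡ 9^2 = 81 ≡ 11 (mod 14)
9^4 ≡ 11^2 = 121 ≡ 9 (mod 14)
9^8 ≡ 9^2 = 81 ≡ 11 (mod 14)
9^16 ≡ 11^2 = 121 ≡ 9 (mod 14)
9^32 ≡ 9^2 = 81 ≡ 11 (mod 14)
9^64 ≡ 11^2 = 121 ≡ 9 (mod 14)
9^128 ≡ 9^2 = 81 ≡ 11 (mod 14)
9^256 ≡ 11^2 = 121 ≡ 9 (mod 14)
9^512 ≡ 9^2 = 81 ≡ 11 (mod 14)
9^726 = 9^512 * 9^128 * 9^64 * 9^16 * 9^4 * 9^2 ≡ 11 * 11 * 9 * 9 * 9 * 11 (mod 14).
Accumulate the product:
11 * 11 = 121 ≡ 9
9 * 9 = 81 ≡ 11
11 * 9 = 99 ≡ 1
1 * 9 = 9
9 * 11 = 99 ≡ 1

1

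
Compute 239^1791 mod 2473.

1885

1791 in binary is 11011111111, i.e. 1791 = 1024 + 512 + 128 + 64 + 32 + 16 + 8 + 4 + 2 + 1.
239^1 ≡ 239 (mod 2473)
239^2 ≡ 239^2 = 57121 ≡ 242 (mod 2473)
239^4 ≡ 242^2 = 58564 ≡ 1685 (mod 2473)
239^8 ≡ 1685^2 = 2839225 ≡ 221 (mod 2473)
239^16 ≡ 221^2 = 48841 ≡ 1854 (mod 2473)
239^32 ≡ 1854^2 = 3437316 ≡ 2319 (mod 2473)
239^64 ≡ 2319^2 = 5377761 ≡ 1459 (mod 2473)
239^128 ≡ 1459^2 = 2128681 ≡ 1901 (mod 2473)
239^256 ≡ 1901^2 = 3613801 ≡ 748 (mod 2473)
239^512 ≡ 748^2 = 559504 ≡ 606 (mod 2473)
239^1024 ≡ 606^2 = 367236 ≡ 1232 (mod 2473)
239^1791 = 239^1024 * 239^512 * 239^128 * 239^64 * 239^32 * 239^16 * 239^8 * 239^4 * 239^2 * 239^1 ≡ 1232 * 606 * 1901 * 1459 * 2319 * 1854 * 221 * 1685 * 242 * 239 (mod 2473).
Accumulate the product:
1232 * 606 = 746592 ≡ 2219
2219 * 1901 = 4218319 ≡ 1854
1854 * 1459 = 2704986 ≡ 1997
1997 * 2319 = 4631043 ≡ 1587
1587 * 1854 = 2942298 ≡ 1901
1901 * 221 = 420121 ≡ 2184
2184 * 1685 = 3680040 ≡ 216
216 * 242 = 52272 ≡ 339
339 * 239 = 81021 ≡ 1885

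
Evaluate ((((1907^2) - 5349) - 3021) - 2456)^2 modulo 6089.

(1907)^2 ≡ 1516 (mod 6089)
1516 - 5349 = -3833 ≡ 2256 (mod 6089)
2256 - 3021 = -765 ≡ 5324 (mod 6089)
5324 - 2456 = 2868
(2868)^2 ≡ 5274 (mod 6089)

5274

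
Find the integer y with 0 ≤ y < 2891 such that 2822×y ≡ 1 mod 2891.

2472

Run the extended Euclidean algorithm:
2891 = 1*2822 + 69
2822 = 40*69 + 62
69 = 1*62 + 7
62 = 8*7 + 6
7 = 1*6 + 1
6 = 6*1 + 0
gcd(2822, 2891) = 1, so the inverse exists.
Back-substitute for 1:
1 = 1*7 − 1*6
  = −1*62 + 9*7
  = 9*69 − 10*62
  = −10*2822 + 409*69
  = 409*2891 − 419*2822
So 2822⁻¹ ≡ −419 ≡ 2472 (mod 2891).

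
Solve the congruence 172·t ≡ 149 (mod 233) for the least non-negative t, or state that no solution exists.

200

gcd(172, 233) = 1, so a unique solution mod 233 exists.
172⁻¹ ≡ 42 (mod 233).
t ≡ 42·149 ≡ 200 (mod 233).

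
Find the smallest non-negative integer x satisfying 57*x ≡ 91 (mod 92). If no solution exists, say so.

71

gcd(57, 92) = 1, so a unique solution mod 92 exists.
57⁻¹ ≡ 21 (mod 92).
x ≡ 21*91 ≡ 71 (mod 92).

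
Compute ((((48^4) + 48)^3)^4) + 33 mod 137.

136

(48)^4 ≡ 77 (mod 137)
77 + 48 = 125
(125)^3 ≡ 53 (mod 137)
(53)^4 ≡ 103 (mod 137)
103 + 33 = 136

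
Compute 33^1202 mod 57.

9

Using repeated squaring:
1202 in binary is 10010110010, i.e. 1202 = 1024 + 128 + 32 + 16 + 2.
33^1 ≡ 33 (mod 57)
33^2 ≡ 33^2 = 1089 ≡ 6 (mod 57)
33^4 ≡ 6^2 = 36 (mod 57)
33^8 ≡ 36^2 = 1296 ≡ 42 (mod 57)
33^16 ≡ 42^2 = 1764 ≡ 54 (mod 57)
33^32 ≡ 54^2 = 2916 ≡ 9 (mod 57)
33^64 ≡ 9^2 = 81 ≡ 24 (mod 57)
33^128 ≡ 24^2 = 576 ≡ 6 (mod 57)
33^256 ≡ 6^2 = 36 (mod 57)
33^512 ≡ 36^2 = 1296 ≡ 42 (mod 57)
33^1024 ≡ 42^2 = 1764 ≡ 54 (mod 57)
33^1202 = 33^1024 × 33^128 × 33^32 × 33^16 × 33^2 ≡ 54 × 6 × 9 × 54 × 6 (mod 57).
Accumulate the product:
54 × 6 = 324 ≡ 39
39 × 9 = 351 ≡ 9
9 × 54 = 486 ≡ 30
30 × 6 = 180 ≡ 9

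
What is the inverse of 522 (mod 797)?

313

Run the extended Euclidean algorithm:
797 = 1*522 + 275
522 = 1*275 + 247
275 = 1*247 + 28
247 = 8*28 + 23
28 = 1*23 + 5
23 = 4*5 + 3
5 = 1*3 + 2
3 = 1*2 + 1
2 = 2*1 + 0
gcd(522, 797) = 1, so the inverse exists.
Back-substitute for 1:
1 = 1*3 − 1*2
  = −1*5 + 2*3
  = 2*23 − 9*5
  = −9*28 + 11*23
  = 11*247 − 97*28
  = −97*275 + 108*247
  = 108*522 − 205*275
  = −205*797 + 313*522
So 522⁻¹ ≡ 313 (mod 797).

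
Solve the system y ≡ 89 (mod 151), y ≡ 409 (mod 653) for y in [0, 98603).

151⁻¹ mod 653: 151*493 ≡ 1 (mod 653), so 151⁻¹ ≡ 493.
y = 89 + 151*((409 − 89)*493 mod 653) = 89 + 151*387 = 58526.
Check: 58526 mod 151 = 89, 58526 mod 653 = 409. ✓

58526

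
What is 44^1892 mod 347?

44^1 ≡ 44 (mod 347)
44^2 ≡ 44^2 = 1936 ≡ 201 (mod 347)
44^4 ≡ 201^2 = 40401 ≡ 149 (mod 347)
44^8 ≡ 149^2 = 22201 ≡ 340 (mod 347)
44^16 ≡ 340^2 = 115600 ≡ 49 (mod 347)
44^32 ≡ 49^2 = 2401 ≡ 319 (mod 347)
44^64 ≡ 319^2 = 101761 ≡ 90 (mod 347)
44^128 ≡ 90^2 = 8100 ≡ 119 (mod 347)
44^256 ≡ 119^2 = 14161 ≡ 281 (mod 347)
44^512 ≡ 281^2 = 78961 ≡ 192 (mod 347)
44^1024 ≡ 192^2 = 36864 ≡ 82 (mod 347)
44^1892 = 44^1024 * 44^512 * 44^256 * 44^64 * 44^32 * 44^4 ≡ 82 * 192 * 281 * 90 * 319 * 149 (mod 347).
Accumulate the product:
82 * 192 = 15744 ≡ 129
129 * 281 = 36249 ≡ 161
161 * 90 = 14490 ≡ 263
263 * 319 = 83897 ≡ 270
270 * 149 = 40230 ≡ 325

325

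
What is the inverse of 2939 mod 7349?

2448

Run the extended Euclidean algorithm:
7349 = 2×2939 + 1471
2939 = 1×1471 + 1468
1471 = 1×1468 + 3
1468 = 489×3 + 1
3 = 3×1 + 0
gcd(2939, 7349) = 1, so the inverse exists.
Back-substitute for 1:
1 = 1×1468 − 489×3
  = −489×1471 + 490×1468
  = 490×2939 − 979×1471
  = −979×7349 + 2448×2939
So 2939⁻¹ ≡ 2448 (mod 7349).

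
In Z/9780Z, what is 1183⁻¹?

1207

9780 = 8·1183 + 316
1183 = 3·316 + 235
316 = 1·235 + 81
235 = 2·81 + 73
81 = 1·73 + 8
73 = 9·8 + 1
8 = 8·1 + 0
gcd(1183, 9780) = 1, so the inverse exists.
Back-substitute for 1:
1 = 1·73 − 9·8
  = −9·81 + 10·73
  = 10·235 − 29·81
  = −29·316 + 39·235
  = 39·1183 − 146·316
  = −146·9780 + 1207·1183
So 1183⁻¹ ≡ 1207 (mod 9780).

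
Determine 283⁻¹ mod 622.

211

Run the extended Euclidean algorithm:
622 = 2·283 + 56
283 = 5·56 + 3
56 = 18·3 + 2
3 = 1·2 + 1
2 = 2·1 + 0
gcd(283, 622) = 1, so the inverse exists.
Back-substitute for 1:
1 = 1·3 − 1·2
  = −1·56 + 19·3
  = 19·283 − 96·56
  = −96·622 + 211·283
So 283⁻¹ ≡ 211 (mod 622).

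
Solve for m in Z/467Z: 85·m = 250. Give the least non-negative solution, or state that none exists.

415

gcd(85, 467) = 1, so a unique solution mod 467 exists.
85⁻¹ ≡ 11 (mod 467).
m ≡ 11·250 ≡ 415 (mod 467).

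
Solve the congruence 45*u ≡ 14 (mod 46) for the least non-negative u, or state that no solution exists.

gcd(45, 46) = 1, so a unique solution mod 46 exists.
45⁻¹ ≡ 45 (mod 46).
u ≡ 45*14 ≡ 32 (mod 46).

32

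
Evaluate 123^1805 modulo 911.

64

By square-and-multiply:
1805 in binary is 11100001101, i.e. 1805 = 1024 + 512 + 256 + 8 + 4 + 1.
123^1 ≡ 123 (mod 911)
123^2 ≡ 123^2 = 15129 ≡ 553 (mod 911)
123^4 ≡ 553^2 = 305809 ≡ 624 (mod 911)
123^8 ≡ 624^2 = 389376 ≡ 379 (mod 911)
123^16 ≡ 379^2 = 143641 ≡ 614 (mod 911)
123^32 ≡ 614^2 = 376996 ≡ 753 (mod 911)
123^64 ≡ 753^2 = 567009 ≡ 367 (mod 911)
123^128 ≡ 367^2 = 134689 ≡ 772 (mod 911)
123^256 ≡ 772^2 = 595984 ≡ 190 (mod 911)
123^512 ≡ 190^2 = 36100 ≡ 571 (mod 911)
123^1024 ≡ 571^2 = 326041 ≡ 814 (mod 911)
123^1805 = 123^1024 × 123^512 × 123^256 × 123^8 × 123^4 × 123^1 ≡ 814 × 571 × 190 × 379 × 624 × 123 (mod 911).
Accumulate the product:
814 × 571 = 464794 ≡ 184
184 × 190 = 34960 ≡ 342
342 × 379 = 129618 ≡ 256
256 × 624 = 159744 ≡ 319
319 × 123 = 39237 ≡ 64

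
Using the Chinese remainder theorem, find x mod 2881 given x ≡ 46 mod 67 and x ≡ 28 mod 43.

716

67⁻¹ mod 43: 67×9 ≡ 1 (mod 43), so 67⁻¹ ≡ 9.
x = 46 + 67×((28 − 46)×9 mod 43) = 46 + 67×10 = 716.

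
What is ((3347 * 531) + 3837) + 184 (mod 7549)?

3347 * 531 = 1777257 ≡ 3242 (mod 7549)
3242 + 3837 = 7079
7079 + 184 = 7263

7263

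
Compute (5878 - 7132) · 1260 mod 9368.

5878 - 7132 = -1254 ≡ 8114 (mod 9368)
8114 · 1260 = 10223640 ≡ 3152 (mod 9368)

3152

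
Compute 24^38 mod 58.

20

By square-and-multiply:
24^1 ≡ 24 (mod 58)
24^2 ≡ 24^2 = 576 ≡ 54 (mod 58)
24^4 ≡ 54^2 = 2916 ≡ 16 (mod 58)
24^8 ≡ 16^2 = 256 ≡ 24 (mod 58)
24^16 ≡ 24^2 = 576 ≡ 54 (mod 58)
24^32 ≡ 54^2 = 2916 ≡ 16 (mod 58)
24^38 = 24^32 * 24^4 * 24^2 ≡ 16 * 16 * 54 (mod 58).
Accumulate the product:
16 * 16 = 256 ≡ 24
24 * 54 = 1296 ≡ 20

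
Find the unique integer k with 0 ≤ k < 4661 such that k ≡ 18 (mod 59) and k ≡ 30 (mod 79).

59⁻¹ mod 79: 59*75 ≡ 1 (mod 79), so 59⁻¹ ≡ 75.
k = 18 + 59*((30 − 18)*75 mod 79) = 18 + 59*31 = 1847.
Check: 1847 mod 59 = 18, 1847 mod 79 = 30. ✓

1847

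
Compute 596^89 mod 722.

89 in binary is 1011001, i.e. 89 = 64 + 16 + 8 + 1.
596^1 ≡ 596 (mod 722)
596^2 ≡ 596^2 = 355216 ≡ 714 (mod 722)
596^4 ≡ 714^2 = 509796 ≡ 64 (mod 722)
596^8 ≡ 64^2 = 4096 ≡ 486 (mod 722)
596^16 ≡ 486^2 = 236196 ≡ 102 (mod 722)
596^32 ≡ 102^2 = 10404 ≡ 296 (mod 722)
596^64 ≡ 296^2 = 87616 ≡ 254 (mod 722)
596^89 = 596^64 × 596^16 × 596^8 × 596^1 ≡ 254 × 102 × 486 × 596 (mod 722).
Accumulate the product:
254 × 102 = 25908 ≡ 638
638 × 486 = 310068 ≡ 330
330 × 596 = 196680 ≡ 296

296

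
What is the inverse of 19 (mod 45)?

19

By the extended Euclidean algorithm:
45 = 2*19 + 7
19 = 2*7 + 5
7 = 1*5 + 2
5 = 2*2 + 1
2 = 2*1 + 0
gcd(19, 45) = 1, so the inverse exists.
Back-substitute for 1:
1 = 1*5 − 2*2
  = −2*7 + 3*5
  = 3*19 − 8*7
  = −8*45 + 19*19
So 19⁻¹ ≡ 19 (mod 45).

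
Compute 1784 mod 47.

45

1784 = 37×47 + 45, so 1784 ≡ 45 (mod 47).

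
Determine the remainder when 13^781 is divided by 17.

Compute successive squares:
13^1 ≡ 13 (mod 17)
13^2 ≡ 13^2 = 169 ≡ 16 (mod 17)
13^4 ≡ 16^2 = 256 ≡ 1 (mod 17)
13^8 ≡ 1^2 = 1 (mod 17)
13^16 ≡ 1^2 = 1 (mod 17)
13^32 ≡ 1^2 = 1 (mod 17)
13^64 ≡ 1^2 = 1 (mod 17)
13^128 ≡ 1^2 = 1 (mod 17)
13^256 ≡ 1^2 = 1 (mod 17)
13^512 ≡ 1^2 = 1 (mod 17)
13^781 = 13^512 · 13^256 · 13^8 · 13^4 · 13^1 ≡ 1 · 1 · 1 · 1 · 13 (mod 17).
Accumulate the product:
1 · 1 = 1
1 · 1 = 1
1 · 1 = 1
1 · 13 = 13

13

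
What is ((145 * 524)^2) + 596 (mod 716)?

492

145 * 524 = 75980 ≡ 84 (mod 716)
(84)^2 ≡ 612 (mod 716)
612 + 596 = 1208 ≡ 492 (mod 716)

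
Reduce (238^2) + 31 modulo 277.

167

(238)^2 ≡ 136 (mod 277)
136 + 31 = 167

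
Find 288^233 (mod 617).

By square-and-multiply:
288^1 ≡ 288 (mod 617)
288^2 ≡ 288^2 = 82944 ≡ 266 (mod 617)
288^4 ≡ 266^2 = 70756 ≡ 418 (mod 617)
288^8 ≡ 418^2 = 174724 ≡ 113 (mod 617)
288^16 ≡ 113^2 = 12769 ≡ 429 (mod 617)
288^32 ≡ 429^2 = 184041 ≡ 175 (mod 617)
288^64 ≡ 175^2 = 30625 ≡ 392 (mod 617)
288^128 ≡ 392^2 = 153664 ≡ 31 (mod 617)
288^233 = 288^128 * 288^64 * 288^32 * 288^8 * 288^1 ≡ 31 * 392 * 175 * 113 * 288 (mod 617).
Accumulate the product:
31 * 392 = 12152 ≡ 429
429 * 175 = 75075 ≡ 418
418 * 113 = 47234 ≡ 342
342 * 288 = 98496 ≡ 393

393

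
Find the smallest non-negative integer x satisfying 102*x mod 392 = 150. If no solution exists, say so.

13

gcd(102, 392) = 2, and 2 | 150, so solutions exist.
Divide through by 2: 51*x mod 196 = 75.
51⁻¹ ≡ 123 (mod 196).
x ≡ 123*75 ≡ 13 (mod 196).
The smallest non-negative solution is x = 13.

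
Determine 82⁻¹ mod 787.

48

Run the extended Euclidean algorithm:
787 = 9*82 + 49
82 = 1*49 + 33
49 = 1*33 + 16
33 = 2*16 + 1
16 = 16*1 + 0
gcd(82, 787) = 1, so the inverse exists.
Bézout: 1 = −5*787 + 48*82.
So 82⁻¹ ≡ 48 (mod 787).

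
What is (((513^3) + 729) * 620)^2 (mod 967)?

(513)^3 ≡ 893 (mod 967)
893 + 729 = 1622 ≡ 655 (mod 967)
655 * 620 = 406100 ≡ 927 (mod 967)
(927)^2 ≡ 633 (mod 967)

633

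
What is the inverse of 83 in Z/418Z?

277

By the extended Euclidean algorithm:
418 = 5·83 + 3
83 = 27·3 + 2
3 = 1·2 + 1
2 = 2·1 + 0
gcd(83, 418) = 1, so the inverse exists.
Back-substitute for 1:
1 = 1·3 − 1·2
  = −1·83 + 28·3
  = 28·418 − 141·83
So 83⁻¹ ≡ −141 ≡ 277 (mod 418).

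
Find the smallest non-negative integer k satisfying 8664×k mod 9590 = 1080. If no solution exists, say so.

gcd(8664, 9590) = 2, and 2 | 1080, so solutions exist.
Divide through by 2: 4332×k mod 4795 = 540.
4332⁻¹ ≡ 2848 (mod 4795).
k ≡ 2848×540 ≡ 3520 (mod 4795).
The smallest non-negative solution is k = 3520.

3520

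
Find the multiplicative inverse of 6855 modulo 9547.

2635

Run the extended Euclidean algorithm:
9547 = 1·6855 + 2692
6855 = 2·2692 + 1471
2692 = 1·1471 + 1221
1471 = 1·1221 + 250
1221 = 4·250 + 221
250 = 1·221 + 29
221 = 7·29 + 18
29 = 1·18 + 11
18 = 1·11 + 7
11 = 1·7 + 4
7 = 1·4 + 3
4 = 1·3 + 1
3 = 3·1 + 0
gcd(6855, 9547) = 1, so the inverse exists.
Bézout: 1 = −1892·9547 + 2635·6855.
So 6855⁻¹ ≡ 2635 (mod 9547).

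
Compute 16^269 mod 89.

67

Using repeated squaring:
16^1 ≡ 16 (mod 89)
16^2 ≡ 16^2 = 256 ≡ 78 (mod 89)
16^4 ≡ 78^2 = 6084 ≡ 32 (mod 89)
16^8 ≡ 32^2 = 1024 ≡ 45 (mod 89)
16^16 ≡ 45^2 = 2025 ≡ 67 (mod 89)
16^32 ≡ 67^2 = 4489 ≡ 39 (mod 89)
16^64 ≡ 39^2 = 1521 ≡ 8 (mod 89)
16^128 ≡ 8^2 = 64 (mod 89)
16^256 ≡ 64^2 = 4096 ≡ 2 (mod 89)
16^269 = 16^256 · 16^8 · 16^4 · 16^1 ≡ 2 · 45 · 32 · 16 (mod 89).
Accumulate the product:
2 · 45 = 90 ≡ 1
1 · 32 = 32
32 · 16 = 512 ≡ 67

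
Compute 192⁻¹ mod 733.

42

733 = 3×192 + 157
192 = 1×157 + 35
157 = 4×35 + 17
35 = 2×17 + 1
17 = 17×1 + 0
gcd(192, 733) = 1, so the inverse exists.
Back-substitute for 1:
1 = 1×35 − 2×17
  = −2×157 + 9×35
  = 9×192 − 11×157
  = −11×733 + 42×192
So 192⁻¹ ≡ 42 (mod 733).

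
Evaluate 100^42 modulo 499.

Using repeated squaring:
42 in binary is 101010, i.e. 42 = 32 + 8 + 2.
100^1 ≡ 100 (mod 499)
100^2 ≡ 100^2 = 10000 ≡ 20 (mod 499)
100^4 ≡ 20^2 = 400 (mod 499)
100^8 ≡ 400^2 = 160000 ≡ 320 (mod 499)
100^16 ≡ 320^2 = 102400 ≡ 105 (mod 499)
100^32 ≡ 105^2 = 11025 ≡ 47 (mod 499)
100^42 = 100^32 * 100^8 * 100^2 ≡ 47 * 320 * 20 (mod 499).
Accumulate the product:
47 * 320 = 15040 ≡ 70
70 * 20 = 1400 ≡ 402

402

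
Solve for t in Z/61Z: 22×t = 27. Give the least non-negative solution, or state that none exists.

4

gcd(22, 61) = 1, so a unique solution mod 61 exists.
22⁻¹ ≡ 25 (mod 61).
t ≡ 25×27 ≡ 4 (mod 61).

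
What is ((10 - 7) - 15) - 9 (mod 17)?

13

10 - 7 = 3
3 - 15 = -12 ≡ 5 (mod 17)
5 - 9 = -4 ≡ 13 (mod 17)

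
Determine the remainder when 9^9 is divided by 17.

Compute successive squares:
9 in binary is 1001, i.e. 9 = 8 + 1.
9^1 ≡ 9 (mod 17)
9^2 ≡ 9^2 = 81 ≡ 13 (mod 17)
9^4 ≡ 13^2 = 169 ≡ 16 (mod 17)
9^8 ≡ 16^2 = 256 ≡ 1 (mod 17)
9^9 = 9^8 × 9^1 ≡ 1 × 9 (mod 17).
1 × 9 = 9 ≡ 9 (mod 17).

9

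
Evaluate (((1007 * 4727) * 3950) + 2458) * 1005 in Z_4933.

53

1007 * 4727 = 4760089 ≡ 4677 (mod 4933)
4677 * 3950 = 18474150 ≡ 65 (mod 4933)
65 + 2458 = 2523
2523 * 1005 = 2535615 ≡ 53 (mod 4933)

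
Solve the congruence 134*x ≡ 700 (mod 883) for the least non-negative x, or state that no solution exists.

gcd(134, 883) = 1, so a unique solution mod 883 exists.
134⁻¹ ≡ 257 (mod 883).
x ≡ 257*700 ≡ 651 (mod 883).

651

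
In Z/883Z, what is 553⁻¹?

99

883 = 1×553 + 330
553 = 1×330 + 223
330 = 1×223 + 107
223 = 2×107 + 9
107 = 11×9 + 8
9 = 1×8 + 1
8 = 8×1 + 0
gcd(553, 883) = 1, so the inverse exists.
Bézout: 1 = −62×883 + 99×553.
So 553⁻¹ ≡ 99 (mod 883).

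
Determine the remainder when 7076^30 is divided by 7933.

Compute successive squares:
30 in binary is 11110, i.e. 30 = 16 + 8 + 4 + 2.
7076^1 ≡ 7076 (mod 7933)
7076^2 ≡ 7076^2 = 50069776 ≡ 4613 (mod 7933)
7076^4 ≡ 4613^2 = 21279769 ≡ 3463 (mod 7933)
7076^8 ≡ 3463^2 = 11992369 ≡ 5606 (mod 7933)
7076^16 ≡ 5606^2 = 31427236 ≡ 4623 (mod 7933)
7076^30 = 7076^16 · 7076^8 · 7076^4 · 7076^2 ≡ 4623 · 5606 · 3463 · 4613 (mod 7933).
Accumulate the product:
4623 · 5606 = 25916538 ≡ 7360
7360 · 3463 = 25487680 ≡ 6884
6884 · 4613 = 31755892 ≡ 93

93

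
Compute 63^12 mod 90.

81

By square-and-multiply:
63^1 ≡ 63 (mod 90)
63^2 ≡ 63^2 = 3969 ≡ 9 (mod 90)
63^4 ≡ 9^2 = 81 (mod 90)
63^8 ≡ 81^2 = 6561 ≡ 81 (mod 90)
63^12 = 63^8 * 63^4 ≡ 81 * 81 (mod 90).
81 * 81 = 6561 ≡ 81 (mod 90).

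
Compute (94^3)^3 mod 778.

582

(94)^3 ≡ 458 (mod 778)
(458)^3 ≡ 582 (mod 778)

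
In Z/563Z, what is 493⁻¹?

378

563 = 1*493 + 70
493 = 7*70 + 3
70 = 23*3 + 1
3 = 3*1 + 0
gcd(493, 563) = 1, so the inverse exists.
Bézout: 1 = 162*563 − 185*493.
So 493⁻¹ ≡ −185 ≡ 378 (mod 563).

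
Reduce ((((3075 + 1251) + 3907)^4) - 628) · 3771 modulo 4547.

1042

3075 + 1251 = 4326
4326 + 3907 = 8233 ≡ 3686 (mod 4547)
(3686)^4 ≡ 2865 (mod 4547)
2865 - 628 = 2237
2237 · 3771 = 8435727 ≡ 1042 (mod 4547)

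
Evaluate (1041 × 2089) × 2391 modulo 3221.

2763

1041 × 2089 = 2174649 ≡ 474 (mod 3221)
474 × 2391 = 1133334 ≡ 2763 (mod 3221)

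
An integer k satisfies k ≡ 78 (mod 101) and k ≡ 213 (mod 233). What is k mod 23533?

9067

101⁻¹ mod 233: 101·30 ≡ 1 (mod 233), so 101⁻¹ ≡ 30.
k = 78 + 101·((213 − 78)·30 mod 233) = 78 + 101·89 = 9067.
Check: 9067 mod 101 = 78, 9067 mod 233 = 213. ✓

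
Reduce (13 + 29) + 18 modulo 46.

13 + 29 = 42
42 + 18 = 60 ≡ 14 (mod 46)

14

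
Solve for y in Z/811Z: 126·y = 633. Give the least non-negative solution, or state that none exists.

gcd(126, 811) = 1, so a unique solution mod 811 exists.
126⁻¹ ≡ 457 (mod 811).
y ≡ 457·633 ≡ 565 (mod 811).

565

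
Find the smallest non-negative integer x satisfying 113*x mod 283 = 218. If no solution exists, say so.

42

gcd(113, 283) = 1, so a unique solution mod 283 exists.
113⁻¹ ≡ 278 (mod 283).
x ≡ 278*218 ≡ 42 (mod 283).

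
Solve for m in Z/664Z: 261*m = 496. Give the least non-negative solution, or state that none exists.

152

gcd(261, 664) = 1, so a unique solution mod 664 exists.
261⁻¹ ≡ 173 (mod 664).
m ≡ 173*496 ≡ 152 (mod 664).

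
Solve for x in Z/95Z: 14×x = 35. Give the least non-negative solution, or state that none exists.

50

gcd(14, 95) = 1, so a unique solution mod 95 exists.
14⁻¹ ≡ 34 (mod 95).
x ≡ 34×35 ≡ 50 (mod 95).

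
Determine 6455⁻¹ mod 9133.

4928

Apply the Euclidean algorithm and back-substitute:
9133 = 1*6455 + 2678
6455 = 2*2678 + 1099
2678 = 2*1099 + 480
1099 = 2*480 + 139
480 = 3*139 + 63
139 = 2*63 + 13
63 = 4*13 + 11
13 = 1*11 + 2
11 = 5*2 + 1
2 = 2*1 + 0
gcd(6455, 9133) = 1, so the inverse exists.
Back-substitute for 1:
1 = 1*11 − 5*2
  = −5*13 + 6*11
  = 6*63 − 29*13
  = −29*139 + 64*63
  = 64*480 − 221*139
  = −221*1099 + 506*480
  = 506*2678 − 1233*1099
  = −1233*6455 + 2972*2678
  = 2972*9133 − 4205*6455
So 6455⁻¹ ≡ −4205 ≡ 4928 (mod 9133).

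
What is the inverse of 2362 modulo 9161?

3192

9161 = 3×2362 + 2075
2362 = 1×2075 + 287
2075 = 7×287 + 66
287 = 4×66 + 23
66 = 2×23 + 20
23 = 1×20 + 3
20 = 6×3 + 2
3 = 1×2 + 1
2 = 2×1 + 0
gcd(2362, 9161) = 1, so the inverse exists.
Bézout: 1 = −823×9161 + 3192×2362.
So 2362⁻¹ ≡ 3192 (mod 9161).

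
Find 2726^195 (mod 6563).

Compute successive squares:
195 in binary is 11000011, i.e. 195 = 128 + 64 + 2 + 1.
2726^1 ≡ 2726 (mod 6563)
2726^2 ≡ 2726^2 = 7431076 ≡ 1760 (mod 6563)
2726^4 ≡ 1760^2 = 3097600 ≡ 6427 (mod 6563)
2726^8 ≡ 6427^2 = 41306329 ≡ 5370 (mod 6563)
2726^16 ≡ 5370^2 = 28836900 ≡ 5641 (mod 6563)
2726^32 ≡ 5641^2 = 31820881 ≡ 3457 (mod 6563)
2726^64 ≡ 3457^2 = 11950849 ≡ 6189 (mod 6563)
2726^128 ≡ 6189^2 = 38303721 ≡ 2053 (mod 6563)
2726^195 = 2726^128 * 2726^64 * 2726^2 * 2726^1 ≡ 2053 * 6189 * 1760 * 2726 (mod 6563).
Accumulate the product:
2053 * 6189 = 12706017 ≡ 49
49 * 1760 = 86240 ≡ 921
921 * 2726 = 2510646 ≡ 3580

3580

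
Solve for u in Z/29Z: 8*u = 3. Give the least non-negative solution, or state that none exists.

4

gcd(8, 29) = 1, so a unique solution mod 29 exists.
8⁻¹ ≡ 11 (mod 29).
u ≡ 11*3 ≡ 4 (mod 29).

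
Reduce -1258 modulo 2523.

-1258 = -1×2523 + 1265, so -1258 ≡ 1265 (mod 2523).

1265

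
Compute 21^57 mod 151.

Using repeated squaring:
57 in binary is 111001, i.e. 57 = 32 + 16 + 8 + 1.
21^1 ≡ 21 (mod 151)
21^2 ≡ 21^2 = 441 ≡ 139 (mod 151)
21^4 ≡ 139^2 = 19321 ≡ 144 (mod 151)
21^8 ≡ 144^2 = 20736 ≡ 49 (mod 151)
21^16 ≡ 49^2 = 2401 ≡ 136 (mod 151)
21^32 ≡ 136^2 = 18496 ≡ 74 (mod 151)
21^57 = 21^32 * 21^16 * 21^8 * 21^1 ≡ 74 * 136 * 49 * 21 (mod 151).
Accumulate the product:
74 * 136 = 10064 ≡ 98
98 * 49 = 4802 ≡ 121
121 * 21 = 2541 ≡ 125

125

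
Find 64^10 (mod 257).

241

By square-and-multiply:
10 in binary is 1010, i.e. 10 = 8 + 2.
64^1 ≡ 64 (mod 257)
64^2 ≡ 64^2 = 4096 ≡ 241 (mod 257)
64^4 ≡ 241^2 = 58081 ≡ 256 (mod 257)
64^8 ≡ 256^2 = 65536 ≡ 1 (mod 257)
64^10 = 64^8 * 64^2 ≡ 1 * 241 (mod 257).
1 * 241 = 241 ≡ 241 (mod 257).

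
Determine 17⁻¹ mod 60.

53

Apply the Euclidean algorithm and back-substitute:
60 = 3×17 + 9
17 = 1×9 + 8
9 = 1×8 + 1
8 = 8×1 + 0
gcd(17, 60) = 1, so the inverse exists.
Bézout: 1 = 2×60 − 7×17.
So 17⁻¹ ≡ −7 ≡ 53 (mod 60).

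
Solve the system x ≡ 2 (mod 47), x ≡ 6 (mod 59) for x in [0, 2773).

47⁻¹ mod 59: 47·54 ≡ 1 (mod 59), so 47⁻¹ ≡ 54.
x = 2 + 47·((6 − 2)·54 mod 59) = 2 + 47·39 = 1835.
Check: 1835 mod 47 = 2, 1835 mod 59 = 6. ✓

1835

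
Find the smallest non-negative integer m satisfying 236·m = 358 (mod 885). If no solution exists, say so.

gcd(236, 885) = 59, and 59 does not divide 358.
So the congruence has no solution.

no solution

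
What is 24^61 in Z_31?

24

61 in binary is 111101, i.e. 61 = 32 + 16 + 8 + 4 + 1.
24^1 ≡ 24 (mod 31)
24^2 ≡ 24^2 = 576 ≡ 18 (mod 31)
24^4 ≡ 18^2 = 324 ≡ 14 (mod 31)
24^8 ≡ 14^2 = 196 ≡ 10 (mod 31)
24^16 ≡ 10^2 = 100 ≡ 7 (mod 31)
24^32 ≡ 7^2 = 49 ≡ 18 (mod 31)
24^61 = 24^32 × 24^16 × 24^8 × 24^4 × 24^1 ≡ 18 × 7 × 10 × 14 × 24 (mod 31).
Accumulate the product:
18 × 7 = 126 ≡ 2
2 × 10 = 20
20 × 14 = 280 ≡ 1
1 × 24 = 24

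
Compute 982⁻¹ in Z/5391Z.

By the extended Euclidean algorithm:
5391 = 5·982 + 481
982 = 2·481 + 20
481 = 24·20 + 1
20 = 20·1 + 0
gcd(982, 5391) = 1, so the inverse exists.
Back-substitute for 1:
1 = 1·481 − 24·20
  = −24·982 + 49·481
  = 49·5391 − 269·982
So 982⁻¹ ≡ −269 ≡ 5122 (mod 5391).

5122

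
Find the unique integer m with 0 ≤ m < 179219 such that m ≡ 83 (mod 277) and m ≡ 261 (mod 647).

277⁻¹ mod 647: 277·320 ≡ 1 (mod 647), so 277⁻¹ ≡ 320.
m = 83 + 277·((261 − 83)·320 mod 647) = 83 + 277·24 = 6731.
Check: 6731 mod 277 = 83, 6731 mod 647 = 261. ✓

6731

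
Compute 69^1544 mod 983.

Compute successive squares:
1544 in binary is 11000001000, i.e. 1544 = 1024 + 512 + 8.
69^1 ≡ 69 (mod 983)
69^2 ≡ 69^2 = 4761 ≡ 829 (mod 983)
69^4 ≡ 829^2 = 687241 ≡ 124 (mod 983)
69^8 ≡ 124^2 = 15376 ≡ 631 (mod 983)
69^16 ≡ 631^2 = 398161 ≡ 46 (mod 983)
69^32 ≡ 46^2 = 2116 ≡ 150 (mod 983)
69^64 ≡ 150^2 = 22500 ≡ 874 (mod 983)
69^128 ≡ 874^2 = 763876 ≡ 85 (mod 983)
69^256 ≡ 85^2 = 7225 ≡ 344 (mod 983)
69^512 ≡ 344^2 = 118336 ≡ 376 (mod 983)
69^1024 ≡ 376^2 = 141376 ≡ 807 (mod 983)
69^1544 = 69^1024 × 69^512 × 69^8 ≡ 807 × 376 × 631 (mod 983).
Accumulate the product:
807 × 376 = 303432 ≡ 668
668 × 631 = 421508 ≡ 784

784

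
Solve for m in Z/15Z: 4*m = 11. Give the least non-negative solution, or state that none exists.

14

gcd(4, 15) = 1, so a unique solution mod 15 exists.
4⁻¹ ≡ 4 (mod 15).
m ≡ 4*11 ≡ 14 (mod 15).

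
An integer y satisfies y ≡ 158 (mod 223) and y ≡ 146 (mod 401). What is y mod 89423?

77539

223⁻¹ mod 401: 223*205 ≡ 1 (mod 401), so 223⁻¹ ≡ 205.
y = 158 + 223*((146 − 158)*205 mod 401) = 158 + 223*347 = 77539.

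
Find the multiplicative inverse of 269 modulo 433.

66

433 = 1·269 + 164
269 = 1·164 + 105
164 = 1·105 + 59
105 = 1·59 + 46
59 = 1·46 + 13
46 = 3·13 + 7
13 = 1·7 + 6
7 = 1·6 + 1
6 = 6·1 + 0
gcd(269, 433) = 1, so the inverse exists.
Bézout: 1 = −41·433 + 66·269.
So 269⁻¹ ≡ 66 (mod 433).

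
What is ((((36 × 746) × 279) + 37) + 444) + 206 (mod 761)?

36 × 746 = 26856 ≡ 221 (mod 761)
221 × 279 = 61659 ≡ 18 (mod 761)
18 + 37 = 55
55 + 444 = 499
499 + 206 = 705

705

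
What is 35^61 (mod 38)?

17

61 in binary is 111101, i.e. 61 = 32 + 16 + 8 + 4 + 1.
35^1 ≡ 35 (mod 38)
35^2 ≡ 35^2 = 1225 ≡ 9 (mod 38)
35^4 ≡ 9^2 = 81 ≡ 5 (mod 38)
35^8 ≡ 5^2 = 25 (mod 38)
35^16 ≡ 25^2 = 625 ≡ 17 (mod 38)
35^32 ≡ 17^2 = 289 ≡ 23 (mod 38)
35^61 = 35^32 · 35^16 · 35^8 · 35^4 · 35^1 ≡ 23 · 17 · 25 · 5 · 35 (mod 38).
Accumulate the product:
23 · 17 = 391 ≡ 11
11 · 25 = 275 ≡ 9
9 · 5 = 45 ≡ 7
7 · 35 = 245 ≡ 17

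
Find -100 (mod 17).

2

-100 = -6×17 + 2, so -100 ≡ 2 (mod 17).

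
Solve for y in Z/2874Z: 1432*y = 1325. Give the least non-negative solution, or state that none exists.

no solution

gcd(1432, 2874) = 2, and 2 does not divide 1325.
So the congruence has no solution.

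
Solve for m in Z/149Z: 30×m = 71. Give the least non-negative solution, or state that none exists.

gcd(30, 149) = 1, so a unique solution mod 149 exists.
30⁻¹ ≡ 5 (mod 149).
m ≡ 5×71 ≡ 57 (mod 149).

57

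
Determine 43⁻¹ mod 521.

Run the extended Euclidean algorithm:
521 = 12*43 + 5
43 = 8*5 + 3
5 = 1*3 + 2
3 = 1*2 + 1
2 = 2*1 + 0
gcd(43, 521) = 1, so the inverse exists.
Back-substitute for 1:
1 = 1*3 − 1*2
  = −1*5 + 2*3
  = 2*43 − 17*5
  = −17*521 + 206*43
So 43⁻¹ ≡ 206 (mod 521).

206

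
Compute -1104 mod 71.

-1104 = -16×71 + 32, so -1104 ≡ 32 (mod 71).

32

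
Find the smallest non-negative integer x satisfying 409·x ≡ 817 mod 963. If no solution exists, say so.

gcd(409, 963) = 1, so a unique solution mod 963 exists.
409⁻¹ ≡ 259 (mod 963).
x ≡ 259·817 ≡ 706 (mod 963).

706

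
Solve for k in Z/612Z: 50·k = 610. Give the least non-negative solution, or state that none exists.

257

gcd(50, 612) = 2, and 2 | 610, so solutions exist.
Divide through by 2: 25·k ≡ 305 mod 306.
25⁻¹ ≡ 49 (mod 306).
k ≡ 49·305 ≡ 257 (mod 306).
The smallest non-negative solution is k = 257.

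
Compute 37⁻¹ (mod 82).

51

Run the extended Euclidean algorithm:
82 = 2×37 + 8
37 = 4×8 + 5
8 = 1×5 + 3
5 = 1×3 + 2
3 = 1×2 + 1
2 = 2×1 + 0
gcd(37, 82) = 1, so the inverse exists.
Bézout: 1 = 14×82 − 31×37.
So 37⁻¹ ≡ −31 ≡ 51 (mod 82).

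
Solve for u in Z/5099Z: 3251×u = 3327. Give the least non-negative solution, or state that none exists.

1513

gcd(3251, 5099) = 1, so a unique solution mod 5099 exists.
3251⁻¹ ≡ 825 (mod 5099).
u ≡ 825×3327 ≡ 1513 (mod 5099).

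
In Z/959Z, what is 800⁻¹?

193

959 = 1*800 + 159
800 = 5*159 + 5
159 = 31*5 + 4
5 = 1*4 + 1
4 = 4*1 + 0
gcd(800, 959) = 1, so the inverse exists.
Back-substitute for 1:
1 = 1*5 − 1*4
  = −1*159 + 32*5
  = 32*800 − 161*159
  = −161*959 + 193*800
So 800⁻¹ ≡ 193 (mod 959).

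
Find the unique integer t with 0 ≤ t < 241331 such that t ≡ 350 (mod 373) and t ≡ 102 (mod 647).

373⁻¹ mod 647: 373*366 ≡ 1 (mod 647), so 373⁻¹ ≡ 366.
t = 350 + 373*((102 − 350)*366 mod 647) = 350 + 373*459 = 171557.

171557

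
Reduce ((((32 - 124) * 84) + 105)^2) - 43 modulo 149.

86

32 - 124 = -92 ≡ 57 (mod 149)
57 * 84 = 4788 ≡ 20 (mod 149)
20 + 105 = 125
(125)^2 ≡ 129 (mod 149)
129 - 43 = 86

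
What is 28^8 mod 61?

By square-and-multiply:
28^1 ≡ 28 (mod 61)
28^2 ≡ 28^2 = 784 ≡ 52 (mod 61)
28^4 ≡ 52^2 = 2704 ≡ 20 (mod 61)
28^8 ≡ 20^2 = 400 ≡ 34 (mod 61)
So 28^8 ≡ 34 (mod 61).

34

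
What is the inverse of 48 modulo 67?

7

Run the extended Euclidean algorithm:
67 = 1·48 + 19
48 = 2·19 + 10
19 = 1·10 + 9
10 = 1·9 + 1
9 = 9·1 + 0
gcd(48, 67) = 1, so the inverse exists.
Bézout: 1 = −5·67 + 7·48.
So 48⁻¹ ≡ 7 (mod 67).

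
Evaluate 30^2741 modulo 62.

30

Compute successive squares:
2741 in binary is 101010110101, i.e. 2741 = 2048 + 512 + 128 + 32 + 16 + 4 + 1.
30^1 ≡ 30 (mod 62)
30^2 ≡ 30^2 = 900 ≡ 32 (mod 62)
30^4 ≡ 32^2 = 1024 ≡ 32 (mod 62)
30^8 ≡ 32^2 = 1024 ≡ 32 (mod 62)
30^16 ≡ 32^2 = 1024 ≡ 32 (mod 62)
30^32 ≡ 32^2 = 1024 ≡ 32 (mod 62)
30^64 ≡ 32^2 = 1024 ≡ 32 (mod 62)
30^128 ≡ 32^2 = 1024 ≡ 32 (mod 62)
30^256 ≡ 32^2 = 1024 ≡ 32 (mod 62)
30^512 ≡ 32^2 = 1024 ≡ 32 (mod 62)
30^1024 ≡ 32^2 = 1024 ≡ 32 (mod 62)
30^2048 ≡ 32^2 = 1024 ≡ 32 (mod 62)
30^2741 = 30^2048 · 30^512 · 30^128 · 30^32 · 30^16 · 30^4 · 30^1 ≡ 32 · 32 · 32 · 32 · 32 · 32 · 30 (mod 62).
Accumulate the product:
32 · 32 = 1024 ≡ 32
32 · 32 = 1024 ≡ 32
32 · 32 = 1024 ≡ 32
32 · 32 = 1024 ≡ 32
32 · 32 = 1024 ≡ 32
32 · 30 = 960 ≡ 30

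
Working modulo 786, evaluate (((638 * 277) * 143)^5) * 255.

638 * 277 = 176726 ≡ 662 (mod 786)
662 * 143 = 94666 ≡ 346 (mod 786)
(346)^5 ≡ 754 (mod 786)
754 * 255 = 192270 ≡ 486 (mod 786)

486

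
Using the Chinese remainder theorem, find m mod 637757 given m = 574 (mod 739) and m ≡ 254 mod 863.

739⁻¹ mod 863: 739·689 ≡ 1 (mod 863), so 739⁻¹ ≡ 689.
m = 574 + 739·((254 − 574)·689 mod 863) = 574 + 739·448 = 331646.

331646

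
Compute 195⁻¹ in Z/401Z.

401 = 2·195 + 11
195 = 17·11 + 8
11 = 1·8 + 3
8 = 2·3 + 2
3 = 1·2 + 1
2 = 2·1 + 0
gcd(195, 401) = 1, so the inverse exists.
Back-substitute for 1:
1 = 1·3 − 1·2
  = −1·8 + 3·3
  = 3·11 − 4·8
  = −4·195 + 71·11
  = 71·401 − 146·195
So 195⁻¹ ≡ −146 ≡ 255 (mod 401).

255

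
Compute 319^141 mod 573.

502

141 in binary is 10001101, i.e. 141 = 128 + 8 + 4 + 1.
319^1 ≡ 319 (mod 573)
319^2 ≡ 319^2 = 101761 ≡ 340 (mod 573)
319^4 ≡ 340^2 = 115600 ≡ 427 (mod 573)
319^8 ≡ 427^2 = 182329 ≡ 115 (mod 573)
319^16 ≡ 115^2 = 13225 ≡ 46 (mod 573)
319^32 ≡ 46^2 = 2116 ≡ 397 (mod 573)
319^64 ≡ 397^2 = 157609 ≡ 34 (mod 573)
319^128 ≡ 34^2 = 1156 ≡ 10 (mod 573)
319^141 = 319^128 * 319^8 * 319^4 * 319^1 ≡ 10 * 115 * 427 * 319 (mod 573).
Accumulate the product:
10 * 115 = 1150 ≡ 4
4 * 427 = 1708 ≡ 562
562 * 319 = 179278 ≡ 502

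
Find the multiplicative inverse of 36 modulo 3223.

3223 = 89·36 + 19
36 = 1·19 + 17
19 = 1·17 + 2
17 = 8·2 + 1
2 = 2·1 + 0
gcd(36, 3223) = 1, so the inverse exists.
Bézout: 1 = −17·3223 + 1522·36.
So 36⁻¹ ≡ 1522 (mod 3223).

1522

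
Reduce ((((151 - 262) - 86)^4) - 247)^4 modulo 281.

151 - 262 = -111 ≡ 170 (mod 281)
170 - 86 = 84
(84)^4 ≡ 118 (mod 281)
118 - 247 = -129 ≡ 152 (mod 281)
(152)^4 ≡ 191 (mod 281)

191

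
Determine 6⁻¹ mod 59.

59 = 9*6 + 5
6 = 1*5 + 1
5 = 5*1 + 0
gcd(6, 59) = 1, so the inverse exists.
Back-substitute for 1:
1 = 1*6 − 1*5
  = −1*59 + 10*6
So 6⁻¹ ≡ 10 (mod 59).

10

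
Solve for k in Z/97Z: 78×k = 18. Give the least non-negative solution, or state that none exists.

gcd(78, 97) = 1, so a unique solution mod 97 exists.
78⁻¹ ≡ 51 (mod 97).
k ≡ 51×18 ≡ 45 (mod 97).

45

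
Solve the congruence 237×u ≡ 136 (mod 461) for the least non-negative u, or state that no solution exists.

gcd(237, 461) = 1, so a unique solution mod 461 exists.
237⁻¹ ≡ 142 (mod 461).
u ≡ 142×136 ≡ 411 (mod 461).

411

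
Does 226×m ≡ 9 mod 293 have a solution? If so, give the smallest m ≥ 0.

gcd(226, 293) = 1, so a unique solution mod 293 exists.
226⁻¹ ≡ 258 (mod 293).
m ≡ 258×9 ≡ 271 (mod 293).

271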